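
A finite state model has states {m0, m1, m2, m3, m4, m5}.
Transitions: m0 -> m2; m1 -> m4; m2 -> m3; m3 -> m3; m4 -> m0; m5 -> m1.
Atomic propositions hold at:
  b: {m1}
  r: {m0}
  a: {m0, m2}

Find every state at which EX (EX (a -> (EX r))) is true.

Sat(EX r) = {s : some successor in {m0}} = {m4}
Sat(a -> (EX r)) = {m1, m3, m4, m5}
Sat(EX (a -> (EX r))) = {s : some successor in {m1, m3, m4, m5}} = {m1, m2, m3, m5}
Sat(EX (EX (a -> (EX r)))) = {s : some successor in {m1, m2, m3, m5}} = {m0, m2, m3, m5}

{m0, m2, m3, m5}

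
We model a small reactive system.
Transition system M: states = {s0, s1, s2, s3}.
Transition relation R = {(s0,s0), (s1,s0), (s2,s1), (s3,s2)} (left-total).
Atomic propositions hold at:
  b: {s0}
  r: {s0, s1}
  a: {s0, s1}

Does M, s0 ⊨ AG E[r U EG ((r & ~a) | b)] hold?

Sat(~a) = {s2, s3}
Sat(r & ~a) = ∅
Sat((r & ~a) | b) = {s0}
EG ((r & ~a) | b): greatest fixpoint, start Z0 = {s0}, keep only states in Sat with some successor in Z. Already a fixed point.
Sat(EG ((r & ~a) | b)) = {s0}
E[r U EG ((r & ~a) | b)]: least fixpoint, start Z0 = Sat(EG ((r & ~a) | b)) = {s0}, add states in Sat(r) with some successor in Z. Z1 = {s0, s1}; fixed.
Sat(E[r U EG ((r & ~a) | b)]) = {s0, s1}
AG E[r U EG ((r & ~a) | b)]: greatest fixpoint, start Z0 = {s0, s1}, keep only states in Sat with every successor in Z. Already a fixed point.
Sat(AG E[r U EG ((r & ~a) | b)]) = {s0, s1}
s0 ∈ Sat(AG E[r U EG ((r & ~a) | b)]) = {s0, s1}, so the formula holds at s0.

Yes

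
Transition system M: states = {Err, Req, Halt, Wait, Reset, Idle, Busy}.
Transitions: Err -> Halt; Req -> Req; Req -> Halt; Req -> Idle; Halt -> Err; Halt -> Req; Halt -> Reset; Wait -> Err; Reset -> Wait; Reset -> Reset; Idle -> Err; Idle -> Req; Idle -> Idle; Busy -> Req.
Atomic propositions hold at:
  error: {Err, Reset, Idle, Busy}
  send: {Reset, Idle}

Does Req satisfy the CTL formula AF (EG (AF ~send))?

Sat(~send) = {Err, Req, Halt, Wait, Busy}
AF ~send: least fixpoint, start Z0 = {Err, Req, Halt, Wait, Busy}, add states with every successor in Z. Already a fixed point.
Sat(AF ~send) = {Err, Req, Halt, Wait, Busy}
EG (AF ~send): greatest fixpoint, start Z0 = {Err, Req, Halt, Wait, Busy}, keep only states in Sat with some successor in Z. Already a fixed point.
Sat(EG (AF ~send)) = {Err, Req, Halt, Wait, Busy}
AF (EG (AF ~send)): least fixpoint, start Z0 = {Err, Req, Halt, Wait, Busy}, add states with every successor in Z. Already a fixed point.
Sat(AF (EG (AF ~send))) = {Err, Req, Halt, Wait, Busy}
Req ∈ Sat(AF (EG (AF ~send))) = {Err, Req, Halt, Wait, Busy}, so the formula holds at Req.

Yes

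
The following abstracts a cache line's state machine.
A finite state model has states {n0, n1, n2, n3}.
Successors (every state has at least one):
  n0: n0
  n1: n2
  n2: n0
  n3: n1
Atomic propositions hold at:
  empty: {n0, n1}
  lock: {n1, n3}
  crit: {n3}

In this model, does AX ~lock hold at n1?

Yes

Sat(~lock) = {n0, n2}
Sat(AX ~lock) = {s : every successor in {n0, n2}} = {n0, n1, n2}
n1 ∈ Sat(AX ~lock) = {n0, n1, n2}, so the formula holds at n1.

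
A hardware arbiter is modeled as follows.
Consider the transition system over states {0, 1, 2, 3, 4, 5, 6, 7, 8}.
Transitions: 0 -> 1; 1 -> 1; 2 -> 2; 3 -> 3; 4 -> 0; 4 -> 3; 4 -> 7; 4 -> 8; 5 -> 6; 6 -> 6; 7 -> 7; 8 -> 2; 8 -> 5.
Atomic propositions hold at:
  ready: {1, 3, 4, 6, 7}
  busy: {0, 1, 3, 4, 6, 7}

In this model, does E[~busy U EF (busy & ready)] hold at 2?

Sat(~busy) = {2, 5, 8}
Sat(busy & ready) = {1, 3, 4, 6, 7}
EF (busy & ready): least fixpoint, start Z0 = {1, 3, 4, 6, 7}, add states with some successor in Z. Z1 = {0, 1, 3, 4, 5, 6, 7}; Z2 = {0, 1, 3, 4, 5, 6, 7, 8}; fixed.
Sat(EF (busy & ready)) = {0, 1, 3, 4, 5, 6, 7, 8}
E[~busy U EF (busy & ready)]: least fixpoint, start Z0 = Sat(EF (busy & ready)) = {0, 1, 3, 4, 5, 6, 7, 8}, add states in Sat(~busy) with some successor in Z. Already a fixed point.
Sat(E[~busy U EF (busy & ready)]) = {0, 1, 3, 4, 5, 6, 7, 8}
2 ∉ Sat(E[~busy U EF (busy & ready)]) = {0, 1, 3, 4, 5, 6, 7, 8}, so the formula does not hold at 2.

No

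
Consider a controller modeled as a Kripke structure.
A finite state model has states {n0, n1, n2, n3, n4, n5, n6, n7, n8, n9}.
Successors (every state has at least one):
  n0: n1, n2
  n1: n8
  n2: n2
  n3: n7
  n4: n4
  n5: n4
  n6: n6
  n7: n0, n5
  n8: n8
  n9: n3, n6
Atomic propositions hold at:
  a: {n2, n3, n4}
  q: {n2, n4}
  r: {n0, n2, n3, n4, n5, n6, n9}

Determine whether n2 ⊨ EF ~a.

Sat(~a) = {n0, n1, n5, n6, n7, n8, n9}
EF ~a: least fixpoint, start Z0 = {n0, n1, n5, n6, n7, n8, n9}, add states with some successor in Z. Z1 = {n0, n1, n3, n5, n6, n7, n8, n9}; fixed.
Sat(EF ~a) = {n0, n1, n3, n5, n6, n7, n8, n9}
n2 ∉ Sat(EF ~a) = {n0, n1, n3, n5, n6, n7, n8, n9}, so the formula does not hold at n2.

No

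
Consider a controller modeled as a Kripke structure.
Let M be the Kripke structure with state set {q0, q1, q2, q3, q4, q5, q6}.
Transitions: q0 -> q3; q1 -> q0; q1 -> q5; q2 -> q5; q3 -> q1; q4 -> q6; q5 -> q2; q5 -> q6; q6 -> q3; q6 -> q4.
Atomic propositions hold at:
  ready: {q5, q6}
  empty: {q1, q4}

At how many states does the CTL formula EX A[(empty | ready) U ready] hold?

Sat(empty | ready) = {q1, q4, q5, q6}
A[(empty | ready) U ready]: least fixpoint, start Z0 = Sat(ready) = {q5, q6}, add states in Sat(empty | ready) with every successor in Z. Z1 = {q4, q5, q6}; fixed.
Sat(A[(empty | ready) U ready]) = {q4, q5, q6}
Sat(EX A[(empty | ready) U ready]) = {s : some successor in {q4, q5, q6}} = {q1, q2, q4, q5, q6}
|Sat(EX A[(empty | ready) U ready])| = |{q1, q2, q4, q5, q6}| = 5.

5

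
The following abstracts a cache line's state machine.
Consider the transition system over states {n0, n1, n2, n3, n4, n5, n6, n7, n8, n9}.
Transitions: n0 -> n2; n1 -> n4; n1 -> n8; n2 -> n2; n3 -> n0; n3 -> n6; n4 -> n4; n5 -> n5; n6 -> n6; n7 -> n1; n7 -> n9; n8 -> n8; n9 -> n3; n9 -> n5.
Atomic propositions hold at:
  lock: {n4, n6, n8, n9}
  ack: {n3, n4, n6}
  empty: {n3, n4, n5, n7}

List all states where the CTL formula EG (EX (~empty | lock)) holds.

{n0, n1, n2, n3, n4, n6, n7, n8}

Sat(~empty) = {n0, n1, n2, n6, n8, n9}
Sat(~empty | lock) = {n0, n1, n2, n4, n6, n8, n9}
Sat(EX (~empty | lock)) = {s : some successor in {n0, n1, n2, n4, n6, n8, n9}} = {n0, n1, n2, n3, n4, n6, n7, n8}
EG (EX (~empty | lock)): greatest fixpoint, start Z0 = {n0, n1, n2, n3, n4, n6, n7, n8}, keep only states in Sat with some successor in Z. Already a fixed point.
Sat(EG (EX (~empty | lock))) = {n0, n1, n2, n3, n4, n6, n7, n8}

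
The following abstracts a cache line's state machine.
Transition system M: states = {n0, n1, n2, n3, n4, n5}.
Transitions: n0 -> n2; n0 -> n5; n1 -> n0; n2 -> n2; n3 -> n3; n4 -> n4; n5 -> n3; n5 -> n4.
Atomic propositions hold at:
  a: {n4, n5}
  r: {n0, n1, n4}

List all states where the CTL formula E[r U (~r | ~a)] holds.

Sat(~r) = {n2, n3, n5}
Sat(~a) = {n0, n1, n2, n3}
Sat(~r | ~a) = {n0, n1, n2, n3, n5}
E[r U (~r | ~a)]: least fixpoint, start Z0 = Sat((~r | ~a)) = {n0, n1, n2, n3, n5}, add states in Sat(r) with some successor in Z. Already a fixed point.
Sat(E[r U (~r | ~a)]) = {n0, n1, n2, n3, n5}

{n0, n1, n2, n3, n5}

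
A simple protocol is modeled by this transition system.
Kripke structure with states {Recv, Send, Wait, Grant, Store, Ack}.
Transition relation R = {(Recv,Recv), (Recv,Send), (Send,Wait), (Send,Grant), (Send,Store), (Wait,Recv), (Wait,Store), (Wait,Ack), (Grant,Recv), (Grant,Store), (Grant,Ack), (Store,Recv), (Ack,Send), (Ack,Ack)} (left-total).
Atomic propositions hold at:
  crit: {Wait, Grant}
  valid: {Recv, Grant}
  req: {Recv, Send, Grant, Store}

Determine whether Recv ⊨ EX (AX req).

Sat(AX req) = {s : every successor in {Recv, Send, Grant, Store}} = {Recv, Store}
Sat(EX (AX req)) = {s : some successor in {Recv, Store}} = {Recv, Send, Wait, Grant, Store}
Recv ∈ Sat(EX (AX req)) = {Recv, Send, Wait, Grant, Store}, so the formula holds at Recv.

Yes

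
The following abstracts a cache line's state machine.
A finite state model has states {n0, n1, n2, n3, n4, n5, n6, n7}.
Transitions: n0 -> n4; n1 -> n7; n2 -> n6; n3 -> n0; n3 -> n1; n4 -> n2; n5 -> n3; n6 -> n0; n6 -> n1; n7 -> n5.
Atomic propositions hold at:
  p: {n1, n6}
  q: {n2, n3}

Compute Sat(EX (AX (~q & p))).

Sat(~q) = {n0, n1, n4, n5, n6, n7}
Sat(~q & p) = {n1, n6}
Sat(AX (~q & p)) = {s : every successor in {n1, n6}} = {n2}
Sat(EX (AX (~q & p))) = {s : some successor in {n2}} = {n4}

{n4}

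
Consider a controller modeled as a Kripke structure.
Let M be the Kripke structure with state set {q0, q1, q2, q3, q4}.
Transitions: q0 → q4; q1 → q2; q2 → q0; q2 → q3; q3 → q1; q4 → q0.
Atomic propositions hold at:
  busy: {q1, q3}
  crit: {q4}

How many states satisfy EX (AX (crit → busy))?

Sat(crit → busy) = {q0, q1, q2, q3}
Sat(AX (crit → busy)) = {s : every successor in {q0, q1, q2, q3}} = {q1, q2, q3, q4}
Sat(EX (AX (crit → busy))) = {s : some successor in {q1, q2, q3, q4}} = {q0, q1, q2, q3}
|Sat(EX (AX (crit → busy)))| = |{q0, q1, q2, q3}| = 4.

4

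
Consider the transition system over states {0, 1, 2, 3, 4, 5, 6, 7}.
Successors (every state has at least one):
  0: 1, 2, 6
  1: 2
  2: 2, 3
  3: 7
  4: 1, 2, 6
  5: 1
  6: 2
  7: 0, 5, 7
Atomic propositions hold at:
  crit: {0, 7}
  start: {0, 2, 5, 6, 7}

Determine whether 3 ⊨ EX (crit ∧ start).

Sat(crit ∧ start) = {0, 7}
Sat(EX (crit ∧ start)) = {s : some successor in {0, 7}} = {3, 7}
3 ∈ Sat(EX (crit ∧ start)) = {3, 7}, so the formula holds at 3.

Yes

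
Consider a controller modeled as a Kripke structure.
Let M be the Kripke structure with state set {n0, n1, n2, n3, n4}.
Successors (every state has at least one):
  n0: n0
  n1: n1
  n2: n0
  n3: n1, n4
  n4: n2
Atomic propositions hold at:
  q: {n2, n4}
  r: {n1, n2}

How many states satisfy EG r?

1

EG r: greatest fixpoint, start Z0 = {n1, n2}, keep only states in Sat with some successor in Z. Z1 = {n1}; fixed.
Sat(EG r) = {n1}
|Sat(EG r)| = |{n1}| = 1.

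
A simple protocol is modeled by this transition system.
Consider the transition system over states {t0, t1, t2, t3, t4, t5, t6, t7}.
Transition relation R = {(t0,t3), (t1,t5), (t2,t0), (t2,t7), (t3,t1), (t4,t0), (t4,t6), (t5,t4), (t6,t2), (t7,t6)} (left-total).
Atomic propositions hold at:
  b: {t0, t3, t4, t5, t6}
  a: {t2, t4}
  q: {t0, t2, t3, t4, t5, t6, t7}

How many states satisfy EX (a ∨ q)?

Sat(a ∨ q) = {t0, t2, t3, t4, t5, t6, t7}
Sat(EX (a ∨ q)) = {s : some successor in {t0, t2, t3, t4, t5, t6, t7}} = {t0, t1, t2, t4, t5, t6, t7}
|Sat(EX (a ∨ q))| = |{t0, t1, t2, t4, t5, t6, t7}| = 7.

7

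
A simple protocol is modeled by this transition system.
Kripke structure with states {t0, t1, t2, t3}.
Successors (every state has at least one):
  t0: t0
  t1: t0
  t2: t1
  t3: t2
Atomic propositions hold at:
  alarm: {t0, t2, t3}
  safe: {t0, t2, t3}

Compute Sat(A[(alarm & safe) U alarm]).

{t0, t2, t3}

Sat(alarm & safe) = {t0, t2, t3}
A[(alarm & safe) U alarm]: least fixpoint, start Z0 = Sat(alarm) = {t0, t2, t3}, add states in Sat(alarm & safe) with every successor in Z. Already a fixed point.
Sat(A[(alarm & safe) U alarm]) = {t0, t2, t3}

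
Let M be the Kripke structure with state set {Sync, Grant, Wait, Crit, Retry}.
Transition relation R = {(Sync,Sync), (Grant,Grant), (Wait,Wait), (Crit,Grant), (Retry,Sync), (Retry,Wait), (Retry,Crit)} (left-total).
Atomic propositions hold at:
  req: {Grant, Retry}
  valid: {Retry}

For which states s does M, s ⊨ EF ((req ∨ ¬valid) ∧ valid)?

{Retry}

Sat(¬valid) = {Sync, Grant, Wait, Crit}
Sat(req ∨ ¬valid) = {Sync, Grant, Wait, Crit, Retry}
Sat((req ∨ ¬valid) ∧ valid) = {Retry}
EF ((req ∨ ¬valid) ∧ valid): least fixpoint, start Z0 = {Retry}, add states with some successor in Z. Already a fixed point.
Sat(EF ((req ∨ ¬valid) ∧ valid)) = {Retry}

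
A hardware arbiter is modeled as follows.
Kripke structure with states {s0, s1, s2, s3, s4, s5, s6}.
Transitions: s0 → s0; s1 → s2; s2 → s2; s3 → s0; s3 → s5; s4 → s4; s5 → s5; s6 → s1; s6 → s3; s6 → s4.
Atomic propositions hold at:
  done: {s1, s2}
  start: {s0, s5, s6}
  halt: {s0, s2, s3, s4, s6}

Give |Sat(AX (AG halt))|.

4

AG halt: greatest fixpoint, start Z0 = {s0, s2, s3, s4, s6}, keep only states in Sat with every successor in Z. Z1 = {s0, s2, s4}; fixed.
Sat(AG halt) = {s0, s2, s4}
Sat(AX (AG halt)) = {s : every successor in {s0, s2, s4}} = {s0, s1, s2, s4}
|Sat(AX (AG halt))| = |{s0, s1, s2, s4}| = 4.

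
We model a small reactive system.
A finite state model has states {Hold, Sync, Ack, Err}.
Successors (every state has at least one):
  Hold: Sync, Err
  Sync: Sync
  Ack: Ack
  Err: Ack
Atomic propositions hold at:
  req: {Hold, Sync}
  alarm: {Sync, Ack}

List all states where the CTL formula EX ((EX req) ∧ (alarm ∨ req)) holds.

Sat(EX req) = {s : some successor in {Hold, Sync}} = {Hold, Sync}
Sat(alarm ∨ req) = {Hold, Sync, Ack}
Sat((EX req) ∧ (alarm ∨ req)) = {Hold, Sync}
Sat(EX ((EX req) ∧ (alarm ∨ req))) = {s : some successor in {Hold, Sync}} = {Hold, Sync}

{Hold, Sync}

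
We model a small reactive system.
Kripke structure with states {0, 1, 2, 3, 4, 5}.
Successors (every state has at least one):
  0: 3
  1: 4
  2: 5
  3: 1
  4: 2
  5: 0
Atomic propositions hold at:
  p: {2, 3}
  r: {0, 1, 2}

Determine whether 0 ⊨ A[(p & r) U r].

Yes

Sat(p & r) = {2}
A[(p & r) U r]: least fixpoint, start Z0 = Sat(r) = {0, 1, 2}, add states in Sat(p & r) with every successor in Z. Already a fixed point.
Sat(A[(p & r) U r]) = {0, 1, 2}
0 ∈ Sat(A[(p & r) U r]) = {0, 1, 2}, so the formula holds at 0.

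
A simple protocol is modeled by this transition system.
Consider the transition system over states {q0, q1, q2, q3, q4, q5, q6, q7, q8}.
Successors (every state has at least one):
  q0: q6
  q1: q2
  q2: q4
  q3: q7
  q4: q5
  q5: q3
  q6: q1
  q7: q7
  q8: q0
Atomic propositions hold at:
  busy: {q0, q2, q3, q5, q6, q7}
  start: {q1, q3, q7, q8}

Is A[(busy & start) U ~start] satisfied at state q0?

Yes

Sat(busy & start) = {q3, q7}
Sat(~start) = {q0, q2, q4, q5, q6}
A[(busy & start) U ~start]: least fixpoint, start Z0 = Sat(~start) = {q0, q2, q4, q5, q6}, add states in Sat(busy & start) with every successor in Z. Already a fixed point.
Sat(A[(busy & start) U ~start]) = {q0, q2, q4, q5, q6}
q0 ∈ Sat(A[(busy & start) U ~start]) = {q0, q2, q4, q5, q6}, so the formula holds at q0.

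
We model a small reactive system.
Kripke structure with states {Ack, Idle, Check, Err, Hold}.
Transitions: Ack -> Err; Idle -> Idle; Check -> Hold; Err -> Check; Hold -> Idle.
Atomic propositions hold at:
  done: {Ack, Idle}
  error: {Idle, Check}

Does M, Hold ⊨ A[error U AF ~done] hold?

Yes

Sat(~done) = {Check, Err, Hold}
AF ~done: least fixpoint, start Z0 = {Check, Err, Hold}, add states with every successor in Z. Z1 = {Ack, Check, Err, Hold}; fixed.
Sat(AF ~done) = {Ack, Check, Err, Hold}
A[error U AF ~done]: least fixpoint, start Z0 = Sat(AF ~done) = {Ack, Check, Err, Hold}, add states in Sat(error) with every successor in Z. Already a fixed point.
Sat(A[error U AF ~done]) = {Ack, Check, Err, Hold}
Hold ∈ Sat(A[error U AF ~done]) = {Ack, Check, Err, Hold}, so the formula holds at Hold.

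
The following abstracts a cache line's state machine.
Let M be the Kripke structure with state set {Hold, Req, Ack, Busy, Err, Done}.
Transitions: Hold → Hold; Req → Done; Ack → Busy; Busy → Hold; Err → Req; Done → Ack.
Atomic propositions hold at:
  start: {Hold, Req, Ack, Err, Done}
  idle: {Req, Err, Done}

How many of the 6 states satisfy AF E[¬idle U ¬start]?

Sat(¬idle) = {Hold, Ack, Busy}
Sat(¬start) = {Busy}
E[¬idle U ¬start]: least fixpoint, start Z0 = Sat(¬start) = {Busy}, add states in Sat(¬idle) with some successor in Z. Z1 = {Ack, Busy}; fixed.
Sat(E[¬idle U ¬start]) = {Ack, Busy}
AF E[¬idle U ¬start]: least fixpoint, start Z0 = {Ack, Busy}, add states with every successor in Z. Z1 = {Ack, Busy, Done}; Z2 = {Req, Ack, Busy, Done}; Z3 = {Req, Ack, Busy, Err, Done}; fixed.
Sat(AF E[¬idle U ¬start]) = {Req, Ack, Busy, Err, Done}
|Sat(AF E[¬idle U ¬start])| = |{Req, Ack, Busy, Err, Done}| = 5.

5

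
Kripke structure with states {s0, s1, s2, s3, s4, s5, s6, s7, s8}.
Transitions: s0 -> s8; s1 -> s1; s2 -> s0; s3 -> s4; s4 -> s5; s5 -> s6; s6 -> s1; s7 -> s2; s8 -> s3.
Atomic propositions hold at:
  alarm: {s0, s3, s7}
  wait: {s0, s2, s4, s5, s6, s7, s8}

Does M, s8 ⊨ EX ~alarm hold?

No

Sat(~alarm) = {s1, s2, s4, s5, s6, s8}
Sat(EX ~alarm) = {s : some successor in {s1, s2, s4, s5, s6, s8}} = {s0, s1, s3, s4, s5, s6, s7}
s8 ∉ Sat(EX ~alarm) = {s0, s1, s3, s4, s5, s6, s7}, so the formula does not hold at s8.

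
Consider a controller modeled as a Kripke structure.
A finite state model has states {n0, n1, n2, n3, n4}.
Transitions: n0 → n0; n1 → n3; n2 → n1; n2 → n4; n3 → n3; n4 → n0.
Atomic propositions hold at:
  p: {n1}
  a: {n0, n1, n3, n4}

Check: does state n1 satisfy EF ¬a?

Sat(¬a) = {n2}
EF ¬a: least fixpoint, start Z0 = {n2}, add states with some successor in Z. Already a fixed point.
Sat(EF ¬a) = {n2}
n1 ∉ Sat(EF ¬a) = {n2}, so the formula does not hold at n1.

No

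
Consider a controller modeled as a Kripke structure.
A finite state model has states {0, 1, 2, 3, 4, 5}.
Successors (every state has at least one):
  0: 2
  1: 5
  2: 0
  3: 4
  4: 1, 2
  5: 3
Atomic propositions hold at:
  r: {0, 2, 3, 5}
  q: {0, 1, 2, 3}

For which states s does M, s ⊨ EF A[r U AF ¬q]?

{1, 3, 4, 5}

Sat(¬q) = {4, 5}
AF ¬q: least fixpoint, start Z0 = {4, 5}, add states with every successor in Z. Z1 = {1, 3, 4, 5}; fixed.
Sat(AF ¬q) = {1, 3, 4, 5}
A[r U AF ¬q]: least fixpoint, start Z0 = Sat(AF ¬q) = {1, 3, 4, 5}, add states in Sat(r) with every successor in Z. Already a fixed point.
Sat(A[r U AF ¬q]) = {1, 3, 4, 5}
EF A[r U AF ¬q]: least fixpoint, start Z0 = {1, 3, 4, 5}, add states with some successor in Z. Already a fixed point.
Sat(EF A[r U AF ¬q]) = {1, 3, 4, 5}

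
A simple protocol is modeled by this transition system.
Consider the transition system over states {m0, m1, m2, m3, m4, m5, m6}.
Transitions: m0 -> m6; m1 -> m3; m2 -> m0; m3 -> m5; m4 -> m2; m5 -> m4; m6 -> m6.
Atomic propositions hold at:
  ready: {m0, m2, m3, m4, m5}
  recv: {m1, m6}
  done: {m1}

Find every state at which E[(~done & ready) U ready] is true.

Sat(~done) = {m0, m2, m3, m4, m5, m6}
Sat(~done & ready) = {m0, m2, m3, m4, m5}
E[(~done & ready) U ready]: least fixpoint, start Z0 = Sat(ready) = {m0, m2, m3, m4, m5}, add states in Sat(~done & ready) with some successor in Z. Already a fixed point.
Sat(E[(~done & ready) U ready]) = {m0, m2, m3, m4, m5}

{m0, m2, m3, m4, m5}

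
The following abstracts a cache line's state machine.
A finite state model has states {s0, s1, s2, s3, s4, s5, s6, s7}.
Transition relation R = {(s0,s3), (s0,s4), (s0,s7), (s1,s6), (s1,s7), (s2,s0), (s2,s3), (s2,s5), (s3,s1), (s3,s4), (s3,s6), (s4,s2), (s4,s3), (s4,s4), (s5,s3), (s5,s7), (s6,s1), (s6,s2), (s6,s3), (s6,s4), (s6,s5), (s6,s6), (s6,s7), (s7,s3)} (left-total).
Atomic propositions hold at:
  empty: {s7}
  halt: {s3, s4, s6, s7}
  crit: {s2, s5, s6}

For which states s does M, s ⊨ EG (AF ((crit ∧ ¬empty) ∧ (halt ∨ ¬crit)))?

{s6}

Sat(¬empty) = {s0, s1, s2, s3, s4, s5, s6}
Sat(crit ∧ ¬empty) = {s2, s5, s6}
Sat(¬crit) = {s0, s1, s3, s4, s7}
Sat(halt ∨ ¬crit) = {s0, s1, s3, s4, s6, s7}
Sat((crit ∧ ¬empty) ∧ (halt ∨ ¬crit)) = {s6}
AF ((crit ∧ ¬empty) ∧ (halt ∨ ¬crit)): least fixpoint, start Z0 = {s6}, add states with every successor in Z. Already a fixed point.
Sat(AF ((crit ∧ ¬empty) ∧ (halt ∨ ¬crit))) = {s6}
EG (AF ((crit ∧ ¬empty) ∧ (halt ∨ ¬crit))): greatest fixpoint, start Z0 = {s6}, keep only states in Sat with some successor in Z. Already a fixed point.
Sat(EG (AF ((crit ∧ ¬empty) ∧ (halt ∨ ¬crit)))) = {s6}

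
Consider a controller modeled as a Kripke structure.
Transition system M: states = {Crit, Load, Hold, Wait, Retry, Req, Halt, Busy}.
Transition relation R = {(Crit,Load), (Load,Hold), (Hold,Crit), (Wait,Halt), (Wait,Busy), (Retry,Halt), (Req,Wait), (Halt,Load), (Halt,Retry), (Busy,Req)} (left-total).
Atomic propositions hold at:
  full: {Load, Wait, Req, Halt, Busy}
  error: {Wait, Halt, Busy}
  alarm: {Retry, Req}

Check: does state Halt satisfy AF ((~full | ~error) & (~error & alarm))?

No

Sat(~full) = {Crit, Hold, Retry}
Sat(~error) = {Crit, Load, Hold, Retry, Req}
Sat(~full | ~error) = {Crit, Load, Hold, Retry, Req}
Sat(~error & alarm) = {Retry, Req}
Sat((~full | ~error) & (~error & alarm)) = {Retry, Req}
AF ((~full | ~error) & (~error & alarm)): least fixpoint, start Z0 = {Retry, Req}, add states with every successor in Z. Z1 = {Retry, Req, Busy}; fixed.
Sat(AF ((~full | ~error) & (~error & alarm))) = {Retry, Req, Busy}
Halt ∉ Sat(AF ((~full | ~error) & (~error & alarm))) = {Retry, Req, Busy}, so the formula does not hold at Halt.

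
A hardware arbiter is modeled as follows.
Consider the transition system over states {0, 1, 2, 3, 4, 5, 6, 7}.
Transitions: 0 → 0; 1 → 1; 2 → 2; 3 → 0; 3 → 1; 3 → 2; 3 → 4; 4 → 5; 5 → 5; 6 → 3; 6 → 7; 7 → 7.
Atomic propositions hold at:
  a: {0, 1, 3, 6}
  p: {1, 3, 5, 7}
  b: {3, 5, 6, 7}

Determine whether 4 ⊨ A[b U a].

A[b U a]: least fixpoint, start Z0 = Sat(a) = {0, 1, 3, 6}, add states in Sat(b) with every successor in Z. Already a fixed point.
Sat(A[b U a]) = {0, 1, 3, 6}
4 ∉ Sat(A[b U a]) = {0, 1, 3, 6}, so the formula does not hold at 4.

No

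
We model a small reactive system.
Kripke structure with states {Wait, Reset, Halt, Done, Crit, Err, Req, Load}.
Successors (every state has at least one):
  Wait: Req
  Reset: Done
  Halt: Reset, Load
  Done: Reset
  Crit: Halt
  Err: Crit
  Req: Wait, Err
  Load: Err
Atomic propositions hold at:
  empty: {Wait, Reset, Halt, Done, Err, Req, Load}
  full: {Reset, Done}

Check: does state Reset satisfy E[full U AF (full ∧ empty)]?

Sat(full ∧ empty) = {Reset, Done}
AF (full ∧ empty): least fixpoint, start Z0 = {Reset, Done}, add states with every successor in Z. Already a fixed point.
Sat(AF (full ∧ empty)) = {Reset, Done}
E[full U AF (full ∧ empty)]: least fixpoint, start Z0 = Sat(AF (full ∧ empty)) = {Reset, Done}, add states in Sat(full) with some successor in Z. Already a fixed point.
Sat(E[full U AF (full ∧ empty)]) = {Reset, Done}
Reset ∈ Sat(E[full U AF (full ∧ empty)]) = {Reset, Done}, so the formula holds at Reset.

Yes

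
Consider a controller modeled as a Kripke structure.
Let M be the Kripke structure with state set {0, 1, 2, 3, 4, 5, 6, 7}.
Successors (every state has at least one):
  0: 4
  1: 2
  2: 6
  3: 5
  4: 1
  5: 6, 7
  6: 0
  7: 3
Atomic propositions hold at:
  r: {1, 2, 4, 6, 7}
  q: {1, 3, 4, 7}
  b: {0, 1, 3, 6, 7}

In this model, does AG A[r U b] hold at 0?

Yes

A[r U b]: least fixpoint, start Z0 = Sat(b) = {0, 1, 3, 6, 7}, add states in Sat(r) with every successor in Z. Z1 = {0, 1, 2, 3, 4, 6, 7}; fixed.
Sat(A[r U b]) = {0, 1, 2, 3, 4, 6, 7}
AG A[r U b]: greatest fixpoint, start Z0 = {0, 1, 2, 3, 4, 6, 7}, keep only states in Sat with every successor in Z. Z1 = {0, 1, 2, 4, 6, 7}; Z2 = {0, 1, 2, 4, 6}; fixed.
Sat(AG A[r U b]) = {0, 1, 2, 4, 6}
0 ∈ Sat(AG A[r U b]) = {0, 1, 2, 4, 6}, so the formula holds at 0.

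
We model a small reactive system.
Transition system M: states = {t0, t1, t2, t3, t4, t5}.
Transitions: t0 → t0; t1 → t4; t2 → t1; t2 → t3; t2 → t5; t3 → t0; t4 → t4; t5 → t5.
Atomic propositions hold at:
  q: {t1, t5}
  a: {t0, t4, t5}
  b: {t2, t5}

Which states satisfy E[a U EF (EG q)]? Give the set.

{t2, t5}

EG q: greatest fixpoint, start Z0 = {t1, t5}, keep only states in Sat with some successor in Z. Z1 = {t5}; fixed.
Sat(EG q) = {t5}
EF (EG q): least fixpoint, start Z0 = {t5}, add states with some successor in Z. Z1 = {t2, t5}; fixed.
Sat(EF (EG q)) = {t2, t5}
E[a U EF (EG q)]: least fixpoint, start Z0 = Sat(EF (EG q)) = {t2, t5}, add states in Sat(a) with some successor in Z. Already a fixed point.
Sat(E[a U EF (EG q)]) = {t2, t5}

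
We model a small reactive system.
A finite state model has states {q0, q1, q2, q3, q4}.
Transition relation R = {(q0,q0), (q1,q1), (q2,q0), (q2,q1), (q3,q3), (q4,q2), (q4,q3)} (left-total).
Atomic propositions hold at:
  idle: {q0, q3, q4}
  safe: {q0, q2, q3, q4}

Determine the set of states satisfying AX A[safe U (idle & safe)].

{q0, q3}

Sat(idle & safe) = {q0, q3, q4}
A[safe U (idle & safe)]: least fixpoint, start Z0 = Sat((idle & safe)) = {q0, q3, q4}, add states in Sat(safe) with every successor in Z. Already a fixed point.
Sat(A[safe U (idle & safe)]) = {q0, q3, q4}
Sat(AX A[safe U (idle & safe)]) = {s : every successor in {q0, q3, q4}} = {q0, q3}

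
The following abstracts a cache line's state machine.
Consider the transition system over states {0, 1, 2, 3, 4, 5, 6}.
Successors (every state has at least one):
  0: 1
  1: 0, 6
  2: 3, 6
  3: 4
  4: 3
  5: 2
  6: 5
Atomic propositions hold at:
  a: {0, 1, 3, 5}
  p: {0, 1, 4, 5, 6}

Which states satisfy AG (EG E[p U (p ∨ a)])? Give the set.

Sat(p ∨ a) = {0, 1, 3, 4, 5, 6}
E[p U (p ∨ a)]: least fixpoint, start Z0 = Sat((p ∨ a)) = {0, 1, 3, 4, 5, 6}, add states in Sat(p) with some successor in Z. Already a fixed point.
Sat(E[p U (p ∨ a)]) = {0, 1, 3, 4, 5, 6}
EG E[p U (p ∨ a)]: greatest fixpoint, start Z0 = {0, 1, 3, 4, 5, 6}, keep only states in Sat with some successor in Z. Z1 = {0, 1, 3, 4, 6}; Z2 = {0, 1, 3, 4}; fixed.
Sat(EG E[p U (p ∨ a)]) = {0, 1, 3, 4}
AG (EG E[p U (p ∨ a)]): greatest fixpoint, start Z0 = {0, 1, 3, 4}, keep only states in Sat with every successor in Z. Z1 = {0, 3, 4}; Z2 = {3, 4}; fixed.
Sat(AG (EG E[p U (p ∨ a)])) = {3, 4}

{3, 4}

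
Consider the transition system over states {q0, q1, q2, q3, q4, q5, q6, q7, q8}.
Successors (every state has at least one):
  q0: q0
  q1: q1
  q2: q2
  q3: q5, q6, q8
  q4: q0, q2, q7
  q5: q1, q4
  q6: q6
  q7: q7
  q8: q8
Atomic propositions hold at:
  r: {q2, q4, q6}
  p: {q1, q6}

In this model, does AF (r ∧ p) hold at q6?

Sat(r ∧ p) = {q6}
AF (r ∧ p): least fixpoint, start Z0 = {q6}, add states with every successor in Z. Already a fixed point.
Sat(AF (r ∧ p)) = {q6}
q6 ∈ Sat(AF (r ∧ p)) = {q6}, so the formula holds at q6.

Yes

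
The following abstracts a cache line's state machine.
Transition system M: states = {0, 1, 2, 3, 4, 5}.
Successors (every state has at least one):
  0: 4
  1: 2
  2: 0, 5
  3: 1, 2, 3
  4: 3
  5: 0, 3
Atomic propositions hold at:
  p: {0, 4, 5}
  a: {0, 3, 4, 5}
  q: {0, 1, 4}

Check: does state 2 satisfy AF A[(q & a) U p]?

Sat(q & a) = {0, 4}
A[(q & a) U p]: least fixpoint, start Z0 = Sat(p) = {0, 4, 5}, add states in Sat(q & a) with every successor in Z. Already a fixed point.
Sat(A[(q & a) U p]) = {0, 4, 5}
AF A[(q & a) U p]: least fixpoint, start Z0 = {0, 4, 5}, add states with every successor in Z. Z1 = {0, 2, 4, 5}; Z2 = {0, 1, 2, 4, 5}; fixed.
Sat(AF A[(q & a) U p]) = {0, 1, 2, 4, 5}
2 ∈ Sat(AF A[(q & a) U p]) = {0, 1, 2, 4, 5}, so the formula holds at 2.

Yes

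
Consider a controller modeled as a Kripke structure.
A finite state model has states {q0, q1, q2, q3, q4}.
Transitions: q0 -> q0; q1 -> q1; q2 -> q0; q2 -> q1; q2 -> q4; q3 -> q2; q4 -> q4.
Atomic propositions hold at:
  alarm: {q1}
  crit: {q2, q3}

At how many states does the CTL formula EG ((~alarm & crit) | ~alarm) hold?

4

Sat(~alarm) = {q0, q2, q3, q4}
Sat(~alarm & crit) = {q2, q3}
Sat((~alarm & crit) | ~alarm) = {q0, q2, q3, q4}
EG ((~alarm & crit) | ~alarm): greatest fixpoint, start Z0 = {q0, q2, q3, q4}, keep only states in Sat with some successor in Z. Already a fixed point.
Sat(EG ((~alarm & crit) | ~alarm)) = {q0, q2, q3, q4}
|Sat(EG ((~alarm & crit) | ~alarm))| = |{q0, q2, q3, q4}| = 4.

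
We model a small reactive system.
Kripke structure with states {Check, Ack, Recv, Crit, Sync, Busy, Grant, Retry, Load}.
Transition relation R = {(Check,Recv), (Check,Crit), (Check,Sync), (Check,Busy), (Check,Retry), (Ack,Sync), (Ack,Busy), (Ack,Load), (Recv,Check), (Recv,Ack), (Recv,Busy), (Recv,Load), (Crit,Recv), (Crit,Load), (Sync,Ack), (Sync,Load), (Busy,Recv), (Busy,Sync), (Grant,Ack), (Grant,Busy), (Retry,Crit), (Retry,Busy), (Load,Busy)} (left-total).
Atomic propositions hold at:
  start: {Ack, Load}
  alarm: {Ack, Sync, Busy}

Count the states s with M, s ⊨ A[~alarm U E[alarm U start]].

5

Sat(~alarm) = {Check, Recv, Crit, Grant, Retry, Load}
E[alarm U start]: least fixpoint, start Z0 = Sat(start) = {Ack, Load}, add states in Sat(alarm) with some successor in Z. Z1 = {Ack, Sync, Load}; Z2 = {Ack, Sync, Busy, Load}; fixed.
Sat(E[alarm U start]) = {Ack, Sync, Busy, Load}
A[~alarm U E[alarm U start]]: least fixpoint, start Z0 = Sat(E[alarm U start]) = {Ack, Sync, Busy, Load}, add states in Sat(~alarm) with every successor in Z. Z1 = {Ack, Sync, Busy, Grant, Load}; fixed.
Sat(A[~alarm U E[alarm U start]]) = {Ack, Sync, Busy, Grant, Load}
|Sat(A[~alarm U E[alarm U start]])| = |{Ack, Sync, Busy, Grant, Load}| = 5.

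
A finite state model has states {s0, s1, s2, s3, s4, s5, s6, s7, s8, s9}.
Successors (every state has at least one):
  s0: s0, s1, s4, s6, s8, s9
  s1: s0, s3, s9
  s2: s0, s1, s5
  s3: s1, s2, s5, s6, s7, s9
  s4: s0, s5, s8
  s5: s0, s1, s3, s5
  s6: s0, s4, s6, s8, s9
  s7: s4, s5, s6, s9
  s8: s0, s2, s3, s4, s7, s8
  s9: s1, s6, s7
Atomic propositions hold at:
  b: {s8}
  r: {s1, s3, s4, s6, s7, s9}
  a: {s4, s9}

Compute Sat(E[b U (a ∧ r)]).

Sat(a ∧ r) = {s4, s9}
E[b U (a ∧ r)]: least fixpoint, start Z0 = Sat((a ∧ r)) = {s4, s9}, add states in Sat(b) with some successor in Z. Z1 = {s4, s8, s9}; fixed.
Sat(E[b U (a ∧ r)]) = {s4, s8, s9}

{s4, s8, s9}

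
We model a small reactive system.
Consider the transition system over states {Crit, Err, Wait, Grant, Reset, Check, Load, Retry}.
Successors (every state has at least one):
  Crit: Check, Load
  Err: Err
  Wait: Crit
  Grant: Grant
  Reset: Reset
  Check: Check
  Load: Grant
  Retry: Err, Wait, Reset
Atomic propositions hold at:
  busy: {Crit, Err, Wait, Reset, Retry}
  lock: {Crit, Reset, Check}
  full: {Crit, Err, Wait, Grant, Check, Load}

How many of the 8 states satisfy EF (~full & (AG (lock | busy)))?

Sat(~full) = {Reset, Retry}
Sat(lock | busy) = {Crit, Err, Wait, Reset, Check, Retry}
AG (lock | busy): greatest fixpoint, start Z0 = {Crit, Err, Wait, Reset, Check, Retry}, keep only states in Sat with every successor in Z. Z1 = {Err, Wait, Reset, Check, Retry}; Z2 = {Err, Reset, Check, Retry}; Z3 = {Err, Reset, Check}; fixed.
Sat(AG (lock | busy)) = {Err, Reset, Check}
Sat(~full & (AG (lock | busy))) = {Reset}
EF (~full & (AG (lock | busy))): least fixpoint, start Z0 = {Reset}, add states with some successor in Z. Z1 = {Reset, Retry}; fixed.
Sat(EF (~full & (AG (lock | busy)))) = {Reset, Retry}
|Sat(EF (~full & (AG (lock | busy))))| = |{Reset, Retry}| = 2.

2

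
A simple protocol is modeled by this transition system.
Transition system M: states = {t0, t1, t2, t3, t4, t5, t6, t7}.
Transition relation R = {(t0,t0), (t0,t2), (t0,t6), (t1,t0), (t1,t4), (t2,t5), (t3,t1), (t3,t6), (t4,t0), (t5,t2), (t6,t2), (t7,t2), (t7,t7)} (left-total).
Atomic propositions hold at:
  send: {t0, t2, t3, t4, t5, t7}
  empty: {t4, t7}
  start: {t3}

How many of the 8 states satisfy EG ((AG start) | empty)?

1

AG start: greatest fixpoint, start Z0 = {t3}, keep only states in Sat with every successor in Z. Z1 = ∅; fixed.
Sat(AG start) = ∅
Sat((AG start) | empty) = {t4, t7}
EG ((AG start) | empty): greatest fixpoint, start Z0 = {t4, t7}, keep only states in Sat with some successor in Z. Z1 = {t7}; fixed.
Sat(EG ((AG start) | empty)) = {t7}
|Sat(EG ((AG start) | empty))| = |{t7}| = 1.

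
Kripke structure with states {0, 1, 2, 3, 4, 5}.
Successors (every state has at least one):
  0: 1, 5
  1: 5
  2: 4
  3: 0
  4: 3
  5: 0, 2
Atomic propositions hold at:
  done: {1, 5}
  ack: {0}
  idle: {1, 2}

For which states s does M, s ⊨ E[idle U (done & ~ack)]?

{1, 5}

Sat(~ack) = {1, 2, 3, 4, 5}
Sat(done & ~ack) = {1, 5}
E[idle U (done & ~ack)]: least fixpoint, start Z0 = Sat((done & ~ack)) = {1, 5}, add states in Sat(idle) with some successor in Z. Already a fixed point.
Sat(E[idle U (done & ~ack)]) = {1, 5}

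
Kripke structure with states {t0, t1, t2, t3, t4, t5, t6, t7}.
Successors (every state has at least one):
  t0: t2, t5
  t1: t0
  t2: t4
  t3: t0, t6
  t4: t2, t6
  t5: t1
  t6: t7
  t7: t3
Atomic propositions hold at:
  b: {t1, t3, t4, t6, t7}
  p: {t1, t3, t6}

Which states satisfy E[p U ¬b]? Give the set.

Sat(¬b) = {t0, t2, t5}
E[p U ¬b]: least fixpoint, start Z0 = Sat(¬b) = {t0, t2, t5}, add states in Sat(p) with some successor in Z. Z1 = {t0, t1, t2, t3, t5}; fixed.
Sat(E[p U ¬b]) = {t0, t1, t2, t3, t5}

{t0, t1, t2, t3, t5}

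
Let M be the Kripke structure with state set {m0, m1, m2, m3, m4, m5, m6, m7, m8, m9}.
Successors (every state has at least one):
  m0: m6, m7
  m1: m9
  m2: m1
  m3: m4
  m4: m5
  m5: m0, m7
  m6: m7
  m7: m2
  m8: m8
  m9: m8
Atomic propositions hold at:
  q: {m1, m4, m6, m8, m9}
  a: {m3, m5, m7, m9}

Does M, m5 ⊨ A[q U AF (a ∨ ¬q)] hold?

Sat(¬q) = {m0, m2, m3, m5, m7}
Sat(a ∨ ¬q) = {m0, m2, m3, m5, m7, m9}
AF (a ∨ ¬q): least fixpoint, start Z0 = {m0, m2, m3, m5, m7, m9}, add states with every successor in Z. Z1 = {m0, m1, m2, m3, m4, m5, m6, m7, m9}; fixed.
Sat(AF (a ∨ ¬q)) = {m0, m1, m2, m3, m4, m5, m6, m7, m9}
A[q U AF (a ∨ ¬q)]: least fixpoint, start Z0 = Sat(AF (a ∨ ¬q)) = {m0, m1, m2, m3, m4, m5, m6, m7, m9}, add states in Sat(q) with every successor in Z. Already a fixed point.
Sat(A[q U AF (a ∨ ¬q)]) = {m0, m1, m2, m3, m4, m5, m6, m7, m9}
m5 ∈ Sat(A[q U AF (a ∨ ¬q)]) = {m0, m1, m2, m3, m4, m5, m6, m7, m9}, so the formula holds at m5.

Yes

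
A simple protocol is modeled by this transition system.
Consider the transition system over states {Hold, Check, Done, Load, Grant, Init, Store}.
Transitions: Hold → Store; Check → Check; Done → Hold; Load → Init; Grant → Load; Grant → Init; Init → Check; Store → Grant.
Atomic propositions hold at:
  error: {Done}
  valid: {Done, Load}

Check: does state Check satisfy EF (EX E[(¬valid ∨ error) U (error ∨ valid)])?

Sat(¬valid) = {Hold, Check, Grant, Init, Store}
Sat(¬valid ∨ error) = {Hold, Check, Done, Grant, Init, Store}
Sat(error ∨ valid) = {Done, Load}
E[(¬valid ∨ error) U (error ∨ valid)]: least fixpoint, start Z0 = Sat((error ∨ valid)) = {Done, Load}, add states in Sat(¬valid ∨ error) with some successor in Z. Z1 = {Done, Load, Grant}; Z2 = {Done, Load, Grant, Store}; Z3 = {Hold, Done, Load, Grant, Store}; fixed.
Sat(E[(¬valid ∨ error) U (error ∨ valid)]) = {Hold, Done, Load, Grant, Store}
Sat(EX E[(¬valid ∨ error) U (error ∨ valid)]) = {s : some successor in {Hold, Done, Load, Grant, Store}} = {Hold, Done, Grant, Store}
EF (EX E[(¬valid ∨ error) U (error ∨ valid)]): least fixpoint, start Z0 = {Hold, Done, Grant, Store}, add states with some successor in Z. Already a fixed point.
Sat(EF (EX E[(¬valid ∨ error) U (error ∨ valid)])) = {Hold, Done, Grant, Store}
Check ∉ Sat(EF (EX E[(¬valid ∨ error) U (error ∨ valid)])) = {Hold, Done, Grant, Store}, so the formula does not hold at Check.

No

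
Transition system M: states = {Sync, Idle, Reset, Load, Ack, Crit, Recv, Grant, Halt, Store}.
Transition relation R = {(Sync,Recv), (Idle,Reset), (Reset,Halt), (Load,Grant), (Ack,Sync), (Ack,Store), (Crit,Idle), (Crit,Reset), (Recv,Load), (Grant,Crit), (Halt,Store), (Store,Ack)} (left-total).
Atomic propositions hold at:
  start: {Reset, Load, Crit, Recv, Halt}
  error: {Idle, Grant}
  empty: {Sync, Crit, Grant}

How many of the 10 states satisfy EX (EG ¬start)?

Sat(¬start) = {Sync, Idle, Ack, Grant, Store}
EG ¬start: greatest fixpoint, start Z0 = {Sync, Idle, Ack, Grant, Store}, keep only states in Sat with some successor in Z. Z1 = {Ack, Store}; fixed.
Sat(EG ¬start) = {Ack, Store}
Sat(EX (EG ¬start)) = {s : some successor in {Ack, Store}} = {Ack, Halt, Store}
|Sat(EX (EG ¬start))| = |{Ack, Halt, Store}| = 3.

3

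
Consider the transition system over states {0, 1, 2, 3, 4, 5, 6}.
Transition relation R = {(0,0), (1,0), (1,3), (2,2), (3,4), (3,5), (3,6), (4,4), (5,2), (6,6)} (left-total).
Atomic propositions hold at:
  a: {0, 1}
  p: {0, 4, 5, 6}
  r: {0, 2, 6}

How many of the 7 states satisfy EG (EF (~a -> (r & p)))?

4

Sat(~a) = {2, 3, 4, 5, 6}
Sat(r & p) = {0, 6}
Sat(~a -> (r & p)) = {0, 1, 6}
EF (~a -> (r & p)): least fixpoint, start Z0 = {0, 1, 6}, add states with some successor in Z. Z1 = {0, 1, 3, 6}; fixed.
Sat(EF (~a -> (r & p))) = {0, 1, 3, 6}
EG (EF (~a -> (r & p))): greatest fixpoint, start Z0 = {0, 1, 3, 6}, keep only states in Sat with some successor in Z. Already a fixed point.
Sat(EG (EF (~a -> (r & p)))) = {0, 1, 3, 6}
|Sat(EG (EF (~a -> (r & p))))| = |{0, 1, 3, 6}| = 4.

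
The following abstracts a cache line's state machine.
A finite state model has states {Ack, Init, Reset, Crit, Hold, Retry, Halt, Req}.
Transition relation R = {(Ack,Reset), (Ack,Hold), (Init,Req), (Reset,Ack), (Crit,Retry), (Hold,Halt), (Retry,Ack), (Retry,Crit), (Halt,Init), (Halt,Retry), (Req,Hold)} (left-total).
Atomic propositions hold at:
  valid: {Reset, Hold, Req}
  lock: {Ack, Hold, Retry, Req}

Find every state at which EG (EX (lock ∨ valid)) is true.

{Ack, Reset, Crit, Retry, Halt}

Sat(lock ∨ valid) = {Ack, Reset, Hold, Retry, Req}
Sat(EX (lock ∨ valid)) = {s : some successor in {Ack, Reset, Hold, Retry, Req}} = {Ack, Init, Reset, Crit, Retry, Halt, Req}
EG (EX (lock ∨ valid)): greatest fixpoint, start Z0 = {Ack, Init, Reset, Crit, Retry, Halt, Req}, keep only states in Sat with some successor in Z. Z1 = {Ack, Init, Reset, Crit, Retry, Halt}; Z2 = {Ack, Reset, Crit, Retry, Halt}; fixed.
Sat(EG (EX (lock ∨ valid))) = {Ack, Reset, Crit, Retry, Halt}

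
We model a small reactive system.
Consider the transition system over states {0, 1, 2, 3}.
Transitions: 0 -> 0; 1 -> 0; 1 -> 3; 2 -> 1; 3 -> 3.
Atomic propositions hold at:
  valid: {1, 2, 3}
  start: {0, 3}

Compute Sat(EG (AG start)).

{0, 3}

AG start: greatest fixpoint, start Z0 = {0, 3}, keep only states in Sat with every successor in Z. Already a fixed point.
Sat(AG start) = {0, 3}
EG (AG start): greatest fixpoint, start Z0 = {0, 3}, keep only states in Sat with some successor in Z. Already a fixed point.
Sat(EG (AG start)) = {0, 3}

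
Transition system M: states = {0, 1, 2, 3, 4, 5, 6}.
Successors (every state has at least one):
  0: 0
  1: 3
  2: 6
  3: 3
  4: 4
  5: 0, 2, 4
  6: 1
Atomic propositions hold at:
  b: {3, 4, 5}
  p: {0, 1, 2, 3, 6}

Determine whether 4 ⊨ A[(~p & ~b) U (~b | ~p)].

Sat(~p) = {4, 5}
Sat(~b) = {0, 1, 2, 6}
Sat(~p & ~b) = ∅
Sat(~b | ~p) = {0, 1, 2, 4, 5, 6}
A[(~p & ~b) U (~b | ~p)]: least fixpoint, start Z0 = Sat((~b | ~p)) = {0, 1, 2, 4, 5, 6}, add states in Sat(~p & ~b) with every successor in Z. Already a fixed point.
Sat(A[(~p & ~b) U (~b | ~p)]) = {0, 1, 2, 4, 5, 6}
4 ∈ Sat(A[(~p & ~b) U (~b | ~p)]) = {0, 1, 2, 4, 5, 6}, so the formula holds at 4.

Yes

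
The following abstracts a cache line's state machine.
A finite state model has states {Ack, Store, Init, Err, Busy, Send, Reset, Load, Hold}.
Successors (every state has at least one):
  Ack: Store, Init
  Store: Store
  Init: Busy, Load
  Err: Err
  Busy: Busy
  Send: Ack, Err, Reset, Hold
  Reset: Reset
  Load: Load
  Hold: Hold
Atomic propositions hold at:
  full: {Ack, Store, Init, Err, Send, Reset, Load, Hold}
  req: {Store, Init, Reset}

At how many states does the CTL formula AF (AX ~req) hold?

5

Sat(~req) = {Ack, Err, Busy, Send, Load, Hold}
Sat(AX ~req) = {s : every successor in {Ack, Err, Busy, Send, Load, Hold}} = {Init, Err, Busy, Load, Hold}
AF (AX ~req): least fixpoint, start Z0 = {Init, Err, Busy, Load, Hold}, add states with every successor in Z. Already a fixed point.
Sat(AF (AX ~req)) = {Init, Err, Busy, Load, Hold}
|Sat(AF (AX ~req))| = |{Init, Err, Busy, Load, Hold}| = 5.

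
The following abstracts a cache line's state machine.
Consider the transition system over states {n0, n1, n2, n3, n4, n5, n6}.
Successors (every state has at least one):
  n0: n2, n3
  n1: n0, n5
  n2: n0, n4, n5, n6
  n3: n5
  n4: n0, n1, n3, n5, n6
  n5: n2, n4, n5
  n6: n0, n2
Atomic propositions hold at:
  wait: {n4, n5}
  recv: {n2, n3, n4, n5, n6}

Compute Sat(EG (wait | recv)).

Sat(wait | recv) = {n2, n3, n4, n5, n6}
EG (wait | recv): greatest fixpoint, start Z0 = {n2, n3, n4, n5, n6}, keep only states in Sat with some successor in Z. Already a fixed point.
Sat(EG (wait | recv)) = {n2, n3, n4, n5, n6}

{n2, n3, n4, n5, n6}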